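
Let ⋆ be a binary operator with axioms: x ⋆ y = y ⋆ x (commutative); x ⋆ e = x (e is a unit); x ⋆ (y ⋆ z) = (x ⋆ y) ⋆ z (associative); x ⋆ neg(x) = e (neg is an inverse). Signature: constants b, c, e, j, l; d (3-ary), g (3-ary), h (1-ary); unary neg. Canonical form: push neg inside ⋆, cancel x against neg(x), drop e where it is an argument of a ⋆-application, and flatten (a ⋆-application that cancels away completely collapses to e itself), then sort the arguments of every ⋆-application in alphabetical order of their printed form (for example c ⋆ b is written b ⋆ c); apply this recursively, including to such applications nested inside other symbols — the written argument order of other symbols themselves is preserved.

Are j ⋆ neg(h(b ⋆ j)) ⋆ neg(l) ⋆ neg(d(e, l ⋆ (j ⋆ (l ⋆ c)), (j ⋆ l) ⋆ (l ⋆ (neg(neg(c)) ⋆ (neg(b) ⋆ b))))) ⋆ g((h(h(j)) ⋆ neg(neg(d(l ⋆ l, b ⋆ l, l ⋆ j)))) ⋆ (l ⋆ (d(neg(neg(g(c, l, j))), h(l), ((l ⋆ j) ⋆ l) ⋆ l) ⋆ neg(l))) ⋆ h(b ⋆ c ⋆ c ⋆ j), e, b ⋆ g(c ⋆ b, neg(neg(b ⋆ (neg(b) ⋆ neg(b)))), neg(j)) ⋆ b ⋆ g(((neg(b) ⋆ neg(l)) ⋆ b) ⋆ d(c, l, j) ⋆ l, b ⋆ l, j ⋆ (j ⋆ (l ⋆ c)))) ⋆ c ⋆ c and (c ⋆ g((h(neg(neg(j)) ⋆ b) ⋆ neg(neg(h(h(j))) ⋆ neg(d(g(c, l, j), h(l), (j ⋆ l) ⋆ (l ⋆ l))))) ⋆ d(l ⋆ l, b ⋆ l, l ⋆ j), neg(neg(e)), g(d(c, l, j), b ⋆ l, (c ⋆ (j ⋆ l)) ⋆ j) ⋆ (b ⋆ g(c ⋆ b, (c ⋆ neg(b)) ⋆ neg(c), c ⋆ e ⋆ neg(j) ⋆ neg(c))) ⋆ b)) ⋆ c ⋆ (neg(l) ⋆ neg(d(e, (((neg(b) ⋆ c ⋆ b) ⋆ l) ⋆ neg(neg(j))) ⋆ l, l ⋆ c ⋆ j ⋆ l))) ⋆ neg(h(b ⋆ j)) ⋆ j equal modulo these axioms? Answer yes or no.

Answer: no — c ⋆ c ⋆ g(d(g(c, l, j), h(l), j ⋆ l ⋆ l ⋆ l) ⋆ d(l ⋆ l, b ⋆ l, j ⋆ l) ⋆ h(b ⋆ c ⋆ c ⋆ j) ⋆ h(h(j)), e, b ⋆ b ⋆ g(b ⋆ c, neg(b), neg(j)) ⋆ g(d(c, l, j), b ⋆ l, c ⋆ j ⋆ j ⋆ l)) ⋆ j ⋆ neg(d(e, c ⋆ j ⋆ l ⋆ l, c ⋆ j ⋆ l ⋆ l)) ⋆ neg(h(b ⋆ j)) ⋆ neg(l) vs c ⋆ c ⋆ g(d(g(c, l, j), h(l), j ⋆ l ⋆ l ⋆ l) ⋆ d(l ⋆ l, b ⋆ l, j ⋆ l) ⋆ h(b ⋆ j) ⋆ h(h(j)), e, b ⋆ b ⋆ g(b ⋆ c, neg(b), neg(j)) ⋆ g(d(c, l, j), b ⋆ l, c ⋆ j ⋆ j ⋆ l)) ⋆ j ⋆ neg(d(e, c ⋆ j ⋆ l ⋆ l, c ⋆ j ⋆ l ⋆ l)) ⋆ neg(h(b ⋆ j)) ⋆ neg(l)

Derivation:
Left:  j ⋆ neg(h(b ⋆ j)) ⋆ neg(l) ⋆ neg(d(e, l ⋆ (j ⋆ (l ⋆ c)), (j ⋆ l) ⋆ (l ⋆ (neg(neg(c)) ⋆ (neg(b) ⋆ b))))) ⋆ g((h(h(j)) ⋆ neg(neg(d(l ⋆ l, b ⋆ l, l ⋆ j)))) ⋆ (l ⋆ (d(neg(neg(g(c, l, j))), h(l), ((l ⋆ j) ⋆ l) ⋆ l) ⋆ neg(l))) ⋆ h(b ⋆ c ⋆ c ⋆ j), e, b ⋆ g(c ⋆ b, neg(neg(b ⋆ (neg(b) ⋆ neg(b)))), neg(j)) ⋆ b ⋆ g(((neg(b) ⋆ neg(l)) ⋆ b) ⋆ d(c, l, j) ⋆ l, b ⋆ l, j ⋆ (j ⋆ (l ⋆ c)))) ⋆ c ⋆ c
  Push neg inside:  distribute neg over ⋆ and collapse double neg
  Collect terms:  j ⋆ neg(h(b ⋆ j)) ⋆ neg(l) ⋆ neg(d(e, c ⋆ j ⋆ l ⋆ l, c ⋆ j ⋆ l ⋆ l)) ⋆ g(d(g(c, l, j), h(l), j ⋆ l ⋆ l ⋆ l) ⋆ d(l ⋆ l, b ⋆ l, j ⋆ l) ⋆ h(b ⋆ c ⋆ c ⋆ j) ⋆ h(h(j)), e, b ⋆ b ⋆ g(b ⋆ c, neg(b), neg(j)) ⋆ g(d(c, l, j), b ⋆ l, c ⋆ j ⋆ j ⋆ l)) ⋆ c ⋆ c
  Order the arguments:  c ⋆ c ⋆ g(d(g(c, l, j), h(l), j ⋆ l ⋆ l ⋆ l) ⋆ d(l ⋆ l, b ⋆ l, j ⋆ l) ⋆ h(b ⋆ c ⋆ c ⋆ j) ⋆ h(h(j)), e, b ⋆ b ⋆ g(b ⋆ c, neg(b), neg(j)) ⋆ g(d(c, l, j), b ⋆ l, c ⋆ j ⋆ j ⋆ l)) ⋆ j ⋆ neg(d(e, c ⋆ j ⋆ l ⋆ l, c ⋆ j ⋆ l ⋆ l)) ⋆ neg(h(b ⋆ j)) ⋆ neg(l)
Right:  (c ⋆ g((h(neg(neg(j)) ⋆ b) ⋆ neg(neg(h(h(j))) ⋆ neg(d(g(c, l, j), h(l), (j ⋆ l) ⋆ (l ⋆ l))))) ⋆ d(l ⋆ l, b ⋆ l, l ⋆ j), neg(neg(e)), g(d(c, l, j), b ⋆ l, (c ⋆ (j ⋆ l)) ⋆ j) ⋆ (b ⋆ g(c ⋆ b, (c ⋆ neg(b)) ⋆ neg(c), c ⋆ e ⋆ neg(j) ⋆ neg(c))) ⋆ b)) ⋆ c ⋆ (neg(l) ⋆ neg(d(e, (((neg(b) ⋆ c ⋆ b) ⋆ l) ⋆ neg(neg(j))) ⋆ l, l ⋆ c ⋆ j ⋆ l))) ⋆ neg(h(b ⋆ j)) ⋆ j
  Push neg inside:  distribute neg over ⋆ and collapse double neg
  Collect:  c ⋆ c ⋆ g(d(g(c, l, j), h(l), j ⋆ l ⋆ l ⋆ l) ⋆ d(l ⋆ l, b ⋆ l, j ⋆ l) ⋆ h(b ⋆ j) ⋆ h(h(j)), e, b ⋆ b ⋆ g(b ⋆ c, neg(b), neg(j)) ⋆ g(d(c, l, j), b ⋆ l, c ⋆ j ⋆ j ⋆ l)) ⋆ neg(l) ⋆ neg(d(e, c ⋆ j ⋆ l ⋆ l, c ⋆ j ⋆ l ⋆ l)) ⋆ neg(h(b ⋆ j)) ⋆ j
  Sort:  c ⋆ c ⋆ g(d(g(c, l, j), h(l), j ⋆ l ⋆ l ⋆ l) ⋆ d(l ⋆ l, b ⋆ l, j ⋆ l) ⋆ h(b ⋆ j) ⋆ h(h(j)), e, b ⋆ b ⋆ g(b ⋆ c, neg(b), neg(j)) ⋆ g(d(c, l, j), b ⋆ l, c ⋆ j ⋆ j ⋆ l)) ⋆ j ⋆ neg(d(e, c ⋆ j ⋆ l ⋆ l, c ⋆ j ⋆ l ⋆ l)) ⋆ neg(h(b ⋆ j)) ⋆ neg(l)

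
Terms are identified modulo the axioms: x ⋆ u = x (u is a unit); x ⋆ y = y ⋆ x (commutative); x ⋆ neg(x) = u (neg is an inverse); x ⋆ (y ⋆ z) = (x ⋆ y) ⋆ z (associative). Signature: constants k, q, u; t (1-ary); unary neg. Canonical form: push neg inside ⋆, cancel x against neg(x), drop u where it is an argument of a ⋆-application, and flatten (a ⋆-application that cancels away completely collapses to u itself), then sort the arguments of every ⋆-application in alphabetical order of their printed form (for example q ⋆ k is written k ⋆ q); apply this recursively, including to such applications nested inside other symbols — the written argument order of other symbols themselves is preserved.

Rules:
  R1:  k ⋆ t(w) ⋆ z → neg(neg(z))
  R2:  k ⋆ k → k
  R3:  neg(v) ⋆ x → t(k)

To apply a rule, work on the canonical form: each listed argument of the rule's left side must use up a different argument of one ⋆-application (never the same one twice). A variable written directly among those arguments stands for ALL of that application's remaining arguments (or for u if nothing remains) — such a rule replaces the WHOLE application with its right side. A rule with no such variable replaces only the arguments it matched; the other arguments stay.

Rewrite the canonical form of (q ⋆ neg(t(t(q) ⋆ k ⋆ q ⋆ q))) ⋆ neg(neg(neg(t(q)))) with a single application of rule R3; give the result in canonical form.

Canonical form:  neg(t(k ⋆ q ⋆ q ⋆ t(q))) ⋆ neg(t(q)) ⋆ q
Apply R3:  consuming neg(t(k ⋆ q ⋆ q ⋆ t(q)));  v := t(k ⋆ q ⋆ q ⋆ t(q)), x := neg(t(q)) ⋆ q
The extension variable absorbs all remaining arguments, so the whole application is rewritten.
New term:  t(k)

Answer: t(k)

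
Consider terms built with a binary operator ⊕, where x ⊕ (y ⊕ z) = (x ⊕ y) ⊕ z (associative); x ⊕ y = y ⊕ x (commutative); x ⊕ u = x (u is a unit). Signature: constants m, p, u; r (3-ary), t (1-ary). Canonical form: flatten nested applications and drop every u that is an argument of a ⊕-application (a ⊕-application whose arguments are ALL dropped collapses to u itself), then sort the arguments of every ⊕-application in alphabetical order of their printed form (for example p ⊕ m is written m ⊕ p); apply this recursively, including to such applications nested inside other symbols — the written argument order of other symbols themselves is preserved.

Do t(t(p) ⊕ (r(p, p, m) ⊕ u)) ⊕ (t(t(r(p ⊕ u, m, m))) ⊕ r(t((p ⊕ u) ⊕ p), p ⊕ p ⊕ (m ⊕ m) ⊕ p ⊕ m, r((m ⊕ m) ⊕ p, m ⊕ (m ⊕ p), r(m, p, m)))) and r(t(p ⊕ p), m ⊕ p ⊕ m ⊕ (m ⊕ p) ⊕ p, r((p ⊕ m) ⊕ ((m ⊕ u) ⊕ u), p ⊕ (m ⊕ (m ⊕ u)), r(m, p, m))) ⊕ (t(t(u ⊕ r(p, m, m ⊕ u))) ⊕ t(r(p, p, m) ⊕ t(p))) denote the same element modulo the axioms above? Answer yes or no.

Answer: yes — both canonical forms are r(t(p ⊕ p), m ⊕ m ⊕ m ⊕ p ⊕ p ⊕ p, r(m ⊕ m ⊕ p, m ⊕ m ⊕ p, r(m, p, m))) ⊕ t(r(p, p, m) ⊕ t(p)) ⊕ t(t(r(p, m, m)))

Derivation:
Left:  t(t(p) ⊕ (r(p, p, m) ⊕ u)) ⊕ (t(t(r(p ⊕ u, m, m))) ⊕ r(t((p ⊕ u) ⊕ p), p ⊕ p ⊕ (m ⊕ m) ⊕ p ⊕ m, r((m ⊕ m) ⊕ p, m ⊕ (m ⊕ p), r(m, p, m))))
  Merge nested applications:  t(t(p) ⊕ (r(p, p, m) ⊕ u)) ⊕ t(t(r(p ⊕ u, m, m))) ⊕ r(t((p ⊕ u) ⊕ p), p ⊕ p ⊕ (m ⊕ m) ⊕ p ⊕ m, r((m ⊕ m) ⊕ p, m ⊕ (m ⊕ p), r(m, p, m)))
  Canonicalize subterm:  t(t(p) ⊕ (r(p, p, m) ⊕ u))  →  t(r(p, p, m) ⊕ t(p))
  Simplify inside:  t(t(r(p ⊕ u, m, m)))  →  t(t(r(p, m, m)))
  Simplify inside:  r(t((p ⊕ u) ⊕ p), p ⊕ p ⊕ (m ⊕ m) ⊕ p ⊕ m, r((m ⊕ m) ⊕ p, m ⊕ (m ⊕ p), r(m, p, m)))  →  r(t(p ⊕ p), m ⊕ m ⊕ m ⊕ p ⊕ p ⊕ p, r(m ⊕ m ⊕ p, m ⊕ m ⊕ p, r(m, p, m)))
  Sort:  r(t(p ⊕ p), m ⊕ m ⊕ m ⊕ p ⊕ p ⊕ p, r(m ⊕ m ⊕ p, m ⊕ m ⊕ p, r(m, p, m))) ⊕ t(r(p, p, m) ⊕ t(p)) ⊕ t(t(r(p, m, m)))
Right:  r(t(p ⊕ p), m ⊕ p ⊕ m ⊕ (m ⊕ p) ⊕ p, r((p ⊕ m) ⊕ ((m ⊕ u) ⊕ u), p ⊕ (m ⊕ (m ⊕ u)), r(m, p, m))) ⊕ (t(t(u ⊕ r(p, m, m ⊕ u))) ⊕ t(r(p, p, m) ⊕ t(p)))
  Flatten:  r(t(p ⊕ p), m ⊕ p ⊕ m ⊕ (m ⊕ p) ⊕ p, r((p ⊕ m) ⊕ ((m ⊕ u) ⊕ u), p ⊕ (m ⊕ (m ⊕ u)), r(m, p, m))) ⊕ t(t(u ⊕ r(p, m, m ⊕ u))) ⊕ t(r(p, p, m) ⊕ t(p))
  Canonicalize subterm:  r(t(p ⊕ p), m ⊕ p ⊕ m ⊕ (m ⊕ p) ⊕ p, r((p ⊕ m) ⊕ ((m ⊕ u) ⊕ u), p ⊕ (m ⊕ (m ⊕ u)), r(m, p, m)))  →  r(t(p ⊕ p), m ⊕ m ⊕ m ⊕ p ⊕ p ⊕ p, r(m ⊕ m ⊕ p, m ⊕ m ⊕ p, r(m, p, m)))
  Simplify inside:  t(t(u ⊕ r(p, m, m ⊕ u)))  →  t(t(r(p, m, m)))
  Sort:  r(t(p ⊕ p), m ⊕ m ⊕ m ⊕ p ⊕ p ⊕ p, r(m ⊕ m ⊕ p, m ⊕ m ⊕ p, r(m, p, m))) ⊕ t(r(p, p, m) ⊕ t(p)) ⊕ t(t(r(p, m, m)))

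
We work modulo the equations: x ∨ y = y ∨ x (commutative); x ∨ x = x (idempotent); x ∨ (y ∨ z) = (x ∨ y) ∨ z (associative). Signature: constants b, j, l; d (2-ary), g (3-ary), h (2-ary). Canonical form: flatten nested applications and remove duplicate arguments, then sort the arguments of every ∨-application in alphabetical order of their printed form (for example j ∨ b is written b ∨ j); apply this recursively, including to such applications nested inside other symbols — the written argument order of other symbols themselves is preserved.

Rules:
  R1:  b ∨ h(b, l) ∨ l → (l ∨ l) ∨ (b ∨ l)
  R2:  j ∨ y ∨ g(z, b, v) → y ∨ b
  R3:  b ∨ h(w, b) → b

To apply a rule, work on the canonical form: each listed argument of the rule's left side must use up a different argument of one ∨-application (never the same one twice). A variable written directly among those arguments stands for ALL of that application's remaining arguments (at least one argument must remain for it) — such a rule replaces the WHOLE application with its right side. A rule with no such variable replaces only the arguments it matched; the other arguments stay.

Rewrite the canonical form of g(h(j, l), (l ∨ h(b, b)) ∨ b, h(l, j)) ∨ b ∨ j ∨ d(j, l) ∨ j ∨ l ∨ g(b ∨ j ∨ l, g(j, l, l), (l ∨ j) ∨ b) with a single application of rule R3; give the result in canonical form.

Canonical form:  b ∨ d(j, l) ∨ g(b ∨ j ∨ l, g(j, l, l), b ∨ j ∨ l) ∨ g(h(j, l), b ∨ h(b, b) ∨ l, h(l, j)) ∨ j ∨ l
Match R3:  consume b, h(b, b);  w := b
New term:  b ∨ d(j, l) ∨ g(b ∨ j ∨ l, g(j, l, l), b ∨ j ∨ l) ∨ g(h(j, l), b ∨ l, h(l, j)) ∨ j ∨ l

Answer: b ∨ d(j, l) ∨ g(b ∨ j ∨ l, g(j, l, l), b ∨ j ∨ l) ∨ g(h(j, l), b ∨ l, h(l, j)) ∨ j ∨ l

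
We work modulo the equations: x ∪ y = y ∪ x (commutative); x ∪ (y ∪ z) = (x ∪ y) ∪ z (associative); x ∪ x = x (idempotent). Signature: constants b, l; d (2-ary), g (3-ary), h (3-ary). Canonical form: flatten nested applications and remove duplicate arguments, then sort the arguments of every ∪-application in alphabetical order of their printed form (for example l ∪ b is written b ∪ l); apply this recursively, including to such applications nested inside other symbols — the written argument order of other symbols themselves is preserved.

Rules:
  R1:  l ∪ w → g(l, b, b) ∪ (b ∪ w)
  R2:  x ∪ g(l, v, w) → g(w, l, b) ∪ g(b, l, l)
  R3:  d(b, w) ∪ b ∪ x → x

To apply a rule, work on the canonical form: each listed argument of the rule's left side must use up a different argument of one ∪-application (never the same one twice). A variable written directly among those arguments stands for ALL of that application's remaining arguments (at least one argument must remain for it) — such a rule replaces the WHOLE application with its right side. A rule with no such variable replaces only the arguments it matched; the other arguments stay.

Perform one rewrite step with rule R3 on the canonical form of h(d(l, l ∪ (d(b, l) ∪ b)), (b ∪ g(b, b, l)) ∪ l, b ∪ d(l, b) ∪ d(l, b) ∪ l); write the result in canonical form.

Answer: h(d(l, l), b ∪ g(b, b, l) ∪ l, b ∪ d(l, b) ∪ l)

Derivation:
Canonical form:  h(d(l, b ∪ d(b, l) ∪ l), b ∪ g(b, b, l) ∪ l, b ∪ d(l, b) ∪ l)
Match R3:  consume b, d(b, l);  w := l, x := l
The extension variable absorbs all remaining arguments, so the whole application is rewritten.
New term:  h(d(l, l), b ∪ g(b, b, l) ∪ l, b ∪ d(l, b) ∪ l)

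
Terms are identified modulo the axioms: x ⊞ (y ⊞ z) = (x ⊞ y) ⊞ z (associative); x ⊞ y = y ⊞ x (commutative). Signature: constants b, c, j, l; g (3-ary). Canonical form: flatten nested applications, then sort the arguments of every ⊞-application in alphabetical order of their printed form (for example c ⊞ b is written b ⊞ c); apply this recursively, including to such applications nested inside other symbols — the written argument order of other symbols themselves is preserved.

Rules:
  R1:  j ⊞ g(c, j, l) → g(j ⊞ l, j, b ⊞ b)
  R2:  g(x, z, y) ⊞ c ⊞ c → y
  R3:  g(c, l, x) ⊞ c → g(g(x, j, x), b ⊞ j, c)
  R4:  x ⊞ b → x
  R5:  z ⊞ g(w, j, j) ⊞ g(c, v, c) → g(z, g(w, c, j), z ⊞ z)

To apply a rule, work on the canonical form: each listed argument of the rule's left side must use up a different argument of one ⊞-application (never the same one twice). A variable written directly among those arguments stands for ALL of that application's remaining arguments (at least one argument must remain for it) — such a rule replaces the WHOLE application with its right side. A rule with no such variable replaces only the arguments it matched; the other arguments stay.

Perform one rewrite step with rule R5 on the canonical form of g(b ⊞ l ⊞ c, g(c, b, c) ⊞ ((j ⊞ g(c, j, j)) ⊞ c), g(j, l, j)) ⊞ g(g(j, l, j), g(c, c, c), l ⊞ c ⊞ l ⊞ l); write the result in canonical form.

Canonical form:  g(b ⊞ c ⊞ l, c ⊞ g(c, b, c) ⊞ g(c, j, j) ⊞ j, g(j, l, j)) ⊞ g(g(j, l, j), g(c, c, c), c ⊞ l ⊞ l ⊞ l)
R5 matches:  uses g(c, b, c), g(c, j, j);  v := b, w := c, z := c ⊞ j
The variable takes the whole remainder — replace the entire application.
Result:  g(b ⊞ c ⊞ l, g(c ⊞ j, g(c, c, j), c ⊞ c ⊞ j ⊞ j), g(j, l, j)) ⊞ g(g(j, l, j), g(c, c, c), c ⊞ l ⊞ l ⊞ l)

Answer: g(b ⊞ c ⊞ l, g(c ⊞ j, g(c, c, j), c ⊞ c ⊞ j ⊞ j), g(j, l, j)) ⊞ g(g(j, l, j), g(c, c, c), c ⊞ l ⊞ l ⊞ l)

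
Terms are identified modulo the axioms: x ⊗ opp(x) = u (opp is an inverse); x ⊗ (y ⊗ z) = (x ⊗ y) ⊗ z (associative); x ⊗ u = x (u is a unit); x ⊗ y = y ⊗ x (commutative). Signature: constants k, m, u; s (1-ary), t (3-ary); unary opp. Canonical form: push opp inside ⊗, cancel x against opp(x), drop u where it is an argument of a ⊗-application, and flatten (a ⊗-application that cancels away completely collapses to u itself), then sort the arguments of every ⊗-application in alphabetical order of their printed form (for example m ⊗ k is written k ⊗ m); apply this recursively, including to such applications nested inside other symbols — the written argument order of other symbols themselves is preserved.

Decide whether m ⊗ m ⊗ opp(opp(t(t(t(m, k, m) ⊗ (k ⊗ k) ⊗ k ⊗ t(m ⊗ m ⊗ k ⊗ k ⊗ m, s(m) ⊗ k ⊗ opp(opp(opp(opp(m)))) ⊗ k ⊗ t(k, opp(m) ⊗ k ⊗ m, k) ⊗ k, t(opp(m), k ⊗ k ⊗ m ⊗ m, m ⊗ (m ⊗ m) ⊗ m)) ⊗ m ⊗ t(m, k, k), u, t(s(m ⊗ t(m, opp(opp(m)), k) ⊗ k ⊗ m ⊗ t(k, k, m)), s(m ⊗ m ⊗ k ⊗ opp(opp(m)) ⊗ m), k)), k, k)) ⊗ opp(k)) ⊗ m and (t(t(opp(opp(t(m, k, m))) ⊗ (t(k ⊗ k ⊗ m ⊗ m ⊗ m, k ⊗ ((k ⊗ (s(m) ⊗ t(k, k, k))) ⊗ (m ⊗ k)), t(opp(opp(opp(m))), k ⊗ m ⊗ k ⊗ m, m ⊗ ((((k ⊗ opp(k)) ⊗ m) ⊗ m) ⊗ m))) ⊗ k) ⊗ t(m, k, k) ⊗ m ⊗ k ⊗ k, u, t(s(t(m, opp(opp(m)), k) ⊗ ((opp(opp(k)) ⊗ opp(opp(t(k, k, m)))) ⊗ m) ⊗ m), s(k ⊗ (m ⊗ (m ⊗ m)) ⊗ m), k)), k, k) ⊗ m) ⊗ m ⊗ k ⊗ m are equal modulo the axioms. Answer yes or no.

Left:  m ⊗ m ⊗ opp(opp(t(t(t(m, k, m) ⊗ (k ⊗ k) ⊗ k ⊗ t(m ⊗ m ⊗ k ⊗ k ⊗ m, s(m) ⊗ k ⊗ opp(opp(opp(opp(m)))) ⊗ k ⊗ t(k, opp(m) ⊗ k ⊗ m, k) ⊗ k, t(opp(m), k ⊗ k ⊗ m ⊗ m, m ⊗ (m ⊗ m) ⊗ m)) ⊗ m ⊗ t(m, k, k), u, t(s(m ⊗ t(m, opp(opp(m)), k) ⊗ k ⊗ m ⊗ t(k, k, m)), s(m ⊗ m ⊗ k ⊗ opp(opp(m)) ⊗ m), k)), k, k)) ⊗ opp(k)) ⊗ m
  Push opp inside:  distribute opp over ⊗ and collapse double opp
  Collect:  m ⊗ m ⊗ m ⊗ t(t(k ⊗ k ⊗ k ⊗ m ⊗ t(k ⊗ k ⊗ m ⊗ m ⊗ m, k ⊗ k ⊗ k ⊗ m ⊗ s(m) ⊗ t(k, k, k), t(opp(m), k ⊗ k ⊗ m ⊗ m, m ⊗ m ⊗ m ⊗ m)) ⊗ t(m, k, k) ⊗ t(m, k, m), u, t(s(k ⊗ m ⊗ m ⊗ t(k, k, m) ⊗ t(m, m, k)), s(k ⊗ m ⊗ m ⊗ m ⊗ m), k)), k, k) ⊗ k
  Sort arguments:  k ⊗ m ⊗ m ⊗ m ⊗ t(t(k ⊗ k ⊗ k ⊗ m ⊗ t(k ⊗ k ⊗ m ⊗ m ⊗ m, k ⊗ k ⊗ k ⊗ m ⊗ s(m) ⊗ t(k, k, k), t(opp(m), k ⊗ k ⊗ m ⊗ m, m ⊗ m ⊗ m ⊗ m)) ⊗ t(m, k, k) ⊗ t(m, k, m), u, t(s(k ⊗ m ⊗ m ⊗ t(k, k, m) ⊗ t(m, m, k)), s(k ⊗ m ⊗ m ⊗ m ⊗ m), k)), k, k)
Right:  (t(t(opp(opp(t(m, k, m))) ⊗ (t(k ⊗ k ⊗ m ⊗ m ⊗ m, k ⊗ ((k ⊗ (s(m) ⊗ t(k, k, k))) ⊗ (m ⊗ k)), t(opp(opp(opp(m))), k ⊗ m ⊗ k ⊗ m, m ⊗ ((((k ⊗ opp(k)) ⊗ m) ⊗ m) ⊗ m))) ⊗ k) ⊗ t(m, k, k) ⊗ m ⊗ k ⊗ k, u, t(s(t(m, opp(opp(m)), k) ⊗ ((opp(opp(k)) ⊗ opp(opp(t(k, k, m)))) ⊗ m) ⊗ m), s(k ⊗ (m ⊗ (m ⊗ m)) ⊗ m), k)), k, k) ⊗ m) ⊗ m ⊗ k ⊗ m
  Push opp inside:  distribute opp over ⊗ and collapse double opp
  Collect:  t(t(k ⊗ k ⊗ k ⊗ m ⊗ t(k ⊗ k ⊗ m ⊗ m ⊗ m, k ⊗ k ⊗ k ⊗ m ⊗ s(m) ⊗ t(k, k, k), t(opp(m), k ⊗ k ⊗ m ⊗ m, m ⊗ m ⊗ m ⊗ m)) ⊗ t(m, k, k) ⊗ t(m, k, m), u, t(s(k ⊗ m ⊗ m ⊗ t(k, k, m) ⊗ t(m, m, k)), s(k ⊗ m ⊗ m ⊗ m ⊗ m), k)), k, k) ⊗ m ⊗ m ⊗ m ⊗ k
  Sort arguments:  k ⊗ m ⊗ m ⊗ m ⊗ t(t(k ⊗ k ⊗ k ⊗ m ⊗ t(k ⊗ k ⊗ m ⊗ m ⊗ m, k ⊗ k ⊗ k ⊗ m ⊗ s(m) ⊗ t(k, k, k), t(opp(m), k ⊗ k ⊗ m ⊗ m, m ⊗ m ⊗ m ⊗ m)) ⊗ t(m, k, k) ⊗ t(m, k, m), u, t(s(k ⊗ m ⊗ m ⊗ t(k, k, m) ⊗ t(m, m, k)), s(k ⊗ m ⊗ m ⊗ m ⊗ m), k)), k, k)

Answer: yes — both canonical forms are k ⊗ m ⊗ m ⊗ m ⊗ t(t(k ⊗ k ⊗ k ⊗ m ⊗ t(k ⊗ k ⊗ m ⊗ m ⊗ m, k ⊗ k ⊗ k ⊗ m ⊗ s(m) ⊗ t(k, k, k), t(opp(m), k ⊗ k ⊗ m ⊗ m, m ⊗ m ⊗ m ⊗ m)) ⊗ t(m, k, k) ⊗ t(m, k, m), u, t(s(k ⊗ m ⊗ m ⊗ t(k, k, m) ⊗ t(m, m, k)), s(k ⊗ m ⊗ m ⊗ m ⊗ m), k)), k, k)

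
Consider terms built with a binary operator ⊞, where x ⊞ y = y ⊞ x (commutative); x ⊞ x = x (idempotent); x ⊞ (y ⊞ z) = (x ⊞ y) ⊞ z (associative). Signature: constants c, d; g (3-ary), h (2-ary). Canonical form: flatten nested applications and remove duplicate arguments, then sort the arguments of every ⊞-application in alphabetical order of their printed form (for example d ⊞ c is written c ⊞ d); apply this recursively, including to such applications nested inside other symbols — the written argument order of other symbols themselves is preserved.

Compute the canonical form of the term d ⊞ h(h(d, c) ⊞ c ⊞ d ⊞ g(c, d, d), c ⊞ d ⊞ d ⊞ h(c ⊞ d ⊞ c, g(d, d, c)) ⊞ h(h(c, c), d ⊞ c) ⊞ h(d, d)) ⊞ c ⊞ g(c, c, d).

Canonicalize subterm:  h(h(d, c) ⊞ c ⊞ d ⊞ g(c, d, d), c ⊞ d ⊞ d ⊞ h(c ⊞ d ⊞ c, g(d, d, c)) ⊞ h(h(c, c), d ⊞ c) ⊞ h(d, d))  →  h(c ⊞ d ⊞ g(c, d, d) ⊞ h(d, c), c ⊞ d ⊞ h(c ⊞ d, g(d, d, c)) ⊞ h(d, d) ⊞ h(h(c, c), c ⊞ d))
Sort arguments:  c ⊞ d ⊞ g(c, c, d) ⊞ h(c ⊞ d ⊞ g(c, d, d) ⊞ h(d, c), c ⊞ d ⊞ h(c ⊞ d, g(d, d, c)) ⊞ h(d, d) ⊞ h(h(c, c), c ⊞ d))

Answer: c ⊞ d ⊞ g(c, c, d) ⊞ h(c ⊞ d ⊞ g(c, d, d) ⊞ h(d, c), c ⊞ d ⊞ h(c ⊞ d, g(d, d, c)) ⊞ h(d, d) ⊞ h(h(c, c), c ⊞ d))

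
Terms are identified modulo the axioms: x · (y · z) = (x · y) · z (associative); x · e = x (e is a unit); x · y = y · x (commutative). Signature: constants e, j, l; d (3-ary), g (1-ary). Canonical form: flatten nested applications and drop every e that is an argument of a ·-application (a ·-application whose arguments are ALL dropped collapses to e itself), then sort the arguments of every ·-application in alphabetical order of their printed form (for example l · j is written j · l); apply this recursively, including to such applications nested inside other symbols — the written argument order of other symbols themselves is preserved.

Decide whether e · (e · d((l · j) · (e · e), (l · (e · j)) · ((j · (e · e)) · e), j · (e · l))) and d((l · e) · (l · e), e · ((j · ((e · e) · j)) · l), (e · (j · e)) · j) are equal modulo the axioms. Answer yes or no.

Left:  e · (e · d((l · j) · (e · e), (l · (e · j)) · ((j · (e · e)) · e), j · (e · l)))
  Flatten:  e · e · d((l · j) · (e · e), (l · (e · j)) · ((j · (e · e)) · e), j · (e · l))
  Canonicalize subterm:  d((l · j) · (e · e), (l · (e · j)) · ((j · (e · e)) · e), j · (e · l))  →  d(j · l, j · j · l, j · l)
  Unit:  drop e (×2)
  Sort:  d(j · l, j · j · l, j · l)
Right:  d((l · e) · (l · e), e · ((j · ((e · e) · j)) · l), (e · (j · e)) · j)
  Descend into:  e · ((j · ((e · e) · j)) · l)
  Un-nest:  e · j · e · e · j · l
  Units out:  drop e (×3)
  Sort:  j · j · l
  Reassemble:  d(l · l, j · j · l, j · j)

Answer: no — d(j · l, j · j · l, j · l) vs d(l · l, j · j · l, j · j)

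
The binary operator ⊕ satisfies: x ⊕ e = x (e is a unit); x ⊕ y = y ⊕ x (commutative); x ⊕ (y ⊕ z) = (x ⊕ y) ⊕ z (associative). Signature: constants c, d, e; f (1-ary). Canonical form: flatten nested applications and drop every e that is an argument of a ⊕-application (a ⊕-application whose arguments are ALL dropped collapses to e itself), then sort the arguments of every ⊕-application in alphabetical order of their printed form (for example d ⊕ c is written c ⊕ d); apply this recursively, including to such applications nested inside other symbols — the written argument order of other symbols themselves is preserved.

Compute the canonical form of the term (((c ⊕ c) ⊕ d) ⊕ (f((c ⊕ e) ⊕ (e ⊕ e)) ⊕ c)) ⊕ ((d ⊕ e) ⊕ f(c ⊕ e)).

Answer: c ⊕ c ⊕ c ⊕ d ⊕ d ⊕ f(c) ⊕ f(c)

Derivation:
Merge nested applications:  c ⊕ c ⊕ d ⊕ f((c ⊕ e) ⊕ (e ⊕ e)) ⊕ c ⊕ d ⊕ e ⊕ f(c ⊕ e)
Canonicalize subterm:  f((c ⊕ e) ⊕ (e ⊕ e))  →  f(c)
Canonicalize subterm:  f(c ⊕ e)  →  f(c)
Unit:  drop e
Sort:  c ⊕ c ⊕ c ⊕ d ⊕ d ⊕ f(c) ⊕ f(c)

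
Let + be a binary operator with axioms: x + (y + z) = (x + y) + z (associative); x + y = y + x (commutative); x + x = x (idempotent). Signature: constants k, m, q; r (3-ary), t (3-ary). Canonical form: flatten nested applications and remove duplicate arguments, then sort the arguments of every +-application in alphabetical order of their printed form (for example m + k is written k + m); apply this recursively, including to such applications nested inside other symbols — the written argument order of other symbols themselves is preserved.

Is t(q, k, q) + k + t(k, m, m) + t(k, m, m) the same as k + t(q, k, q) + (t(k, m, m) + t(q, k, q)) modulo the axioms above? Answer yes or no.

Answer: yes — both canonical forms are k + t(k, m, m) + t(q, k, q)

Derivation:
Left:  t(q, k, q) + k + t(k, m, m) + t(k, m, m)
  Drop duplicates:  drop duplicate t(k, m, m)
  Sort arguments:  k + t(k, m, m) + t(q, k, q)
Right:  k + t(q, k, q) + (t(k, m, m) + t(q, k, q))
  Flatten:  k + t(q, k, q) + t(k, m, m) + t(q, k, q)
  Drop duplicates:  drop duplicate t(q, k, q)
  Order the arguments:  k + t(k, m, m) + t(q, k, q)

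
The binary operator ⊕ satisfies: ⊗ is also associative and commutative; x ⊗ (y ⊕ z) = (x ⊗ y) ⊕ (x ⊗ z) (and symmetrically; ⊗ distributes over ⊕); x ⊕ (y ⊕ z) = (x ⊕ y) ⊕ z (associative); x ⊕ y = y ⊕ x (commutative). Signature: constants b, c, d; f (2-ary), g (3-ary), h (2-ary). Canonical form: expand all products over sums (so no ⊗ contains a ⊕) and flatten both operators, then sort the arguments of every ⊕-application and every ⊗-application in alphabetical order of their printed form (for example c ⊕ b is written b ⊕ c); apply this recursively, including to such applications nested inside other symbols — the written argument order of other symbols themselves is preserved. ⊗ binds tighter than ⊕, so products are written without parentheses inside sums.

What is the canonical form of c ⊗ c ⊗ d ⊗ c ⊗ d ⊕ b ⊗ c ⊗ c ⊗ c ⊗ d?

Merge nested applications:  c ⊗ c ⊗ c ⊗ d ⊗ d ⊕ b ⊗ c ⊗ c ⊗ c ⊗ d
Sort arguments:  b ⊗ c ⊗ c ⊗ c ⊗ d ⊕ c ⊗ c ⊗ c ⊗ d ⊗ d

Answer: b ⊗ c ⊗ c ⊗ c ⊗ d ⊕ c ⊗ c ⊗ c ⊗ d ⊗ d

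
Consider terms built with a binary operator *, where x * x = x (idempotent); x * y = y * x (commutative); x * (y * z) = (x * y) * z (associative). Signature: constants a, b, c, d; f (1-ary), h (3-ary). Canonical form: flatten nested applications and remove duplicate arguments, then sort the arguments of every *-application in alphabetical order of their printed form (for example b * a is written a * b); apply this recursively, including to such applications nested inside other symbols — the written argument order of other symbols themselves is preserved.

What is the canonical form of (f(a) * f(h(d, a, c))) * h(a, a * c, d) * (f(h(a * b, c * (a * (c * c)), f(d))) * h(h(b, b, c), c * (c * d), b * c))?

Answer: f(a) * f(h(a * b, a * c, f(d))) * f(h(d, a, c)) * h(a, a * c, d) * h(h(b, b, c), c * d, b * c)

Derivation:
Merge nested applications:  f(a) * f(h(d, a, c)) * h(a, a * c, d) * f(h(a * b, c * (a * (c * c)), f(d))) * h(h(b, b, c), c * (c * d), b * c)
Canonicalize subterm:  f(h(a * b, c * (a * (c * c)), f(d)))  →  f(h(a * b, a * c, f(d)))
Inside:  h(h(b, b, c), c * (c * d), b * c)  →  h(h(b, b, c), c * d, b * c)
Sort:  f(a) * f(h(a * b, a * c, f(d))) * f(h(d, a, c)) * h(a, a * c, d) * h(h(b, b, c), c * d, b * c)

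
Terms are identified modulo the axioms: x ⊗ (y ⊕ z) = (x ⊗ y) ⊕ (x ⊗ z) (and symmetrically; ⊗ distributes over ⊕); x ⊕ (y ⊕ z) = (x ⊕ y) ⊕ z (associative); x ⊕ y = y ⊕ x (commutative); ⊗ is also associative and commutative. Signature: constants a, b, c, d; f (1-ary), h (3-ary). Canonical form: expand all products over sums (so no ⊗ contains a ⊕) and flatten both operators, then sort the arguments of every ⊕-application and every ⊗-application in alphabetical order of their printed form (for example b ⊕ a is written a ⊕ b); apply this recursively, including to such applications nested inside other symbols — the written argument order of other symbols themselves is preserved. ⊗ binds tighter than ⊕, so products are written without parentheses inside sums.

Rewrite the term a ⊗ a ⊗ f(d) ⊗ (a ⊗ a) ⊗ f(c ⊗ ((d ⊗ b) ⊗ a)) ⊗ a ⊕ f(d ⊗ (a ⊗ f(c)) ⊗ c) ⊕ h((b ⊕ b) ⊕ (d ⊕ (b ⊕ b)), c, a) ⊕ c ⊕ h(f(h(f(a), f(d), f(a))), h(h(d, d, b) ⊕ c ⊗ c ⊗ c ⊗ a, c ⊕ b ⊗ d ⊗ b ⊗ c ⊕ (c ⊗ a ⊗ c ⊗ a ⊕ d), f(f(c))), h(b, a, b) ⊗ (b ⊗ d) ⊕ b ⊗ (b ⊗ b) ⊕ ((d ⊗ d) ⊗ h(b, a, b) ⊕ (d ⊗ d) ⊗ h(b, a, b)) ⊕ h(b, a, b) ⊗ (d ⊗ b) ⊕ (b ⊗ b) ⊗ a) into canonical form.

Flatten:  a ⊗ a ⊗ a ⊗ a ⊗ a ⊗ f(a ⊗ b ⊗ c ⊗ d) ⊗ f(d) ⊕ f(a ⊗ c ⊗ d ⊗ f(c)) ⊕ h(b ⊕ b ⊕ b ⊕ b ⊕ d, c, a) ⊕ c ⊕ h(f(h(f(a), f(d), f(a))), h(a ⊗ c ⊗ c ⊗ c ⊕ h(d, d, b), a ⊗ a ⊗ c ⊗ c ⊕ b ⊗ b ⊗ c ⊗ d ⊕ c ⊕ d, f(f(c))), a ⊗ b ⊗ b ⊕ b ⊗ b ⊗ b ⊕ b ⊗ d ⊗ h(b, a, b) ⊕ b ⊗ d ⊗ h(b, a, b) ⊕ d ⊗ d ⊗ h(b, a, b) ⊕ d ⊗ d ⊗ h(b, a, b))
Sort:  a ⊗ a ⊗ a ⊗ a ⊗ a ⊗ f(a ⊗ b ⊗ c ⊗ d) ⊗ f(d) ⊕ c ⊕ f(a ⊗ c ⊗ d ⊗ f(c)) ⊕ h(b ⊕ b ⊕ b ⊕ b ⊕ d, c, a) ⊕ h(f(h(f(a), f(d), f(a))), h(a ⊗ c ⊗ c ⊗ c ⊕ h(d, d, b), a ⊗ a ⊗ c ⊗ c ⊕ b ⊗ b ⊗ c ⊗ d ⊕ c ⊕ d, f(f(c))), a ⊗ b ⊗ b ⊕ b ⊗ b ⊗ b ⊕ b ⊗ d ⊗ h(b, a, b) ⊕ b ⊗ d ⊗ h(b, a, b) ⊕ d ⊗ d ⊗ h(b, a, b) ⊕ d ⊗ d ⊗ h(b, a, b))

Answer: a ⊗ a ⊗ a ⊗ a ⊗ a ⊗ f(a ⊗ b ⊗ c ⊗ d) ⊗ f(d) ⊕ c ⊕ f(a ⊗ c ⊗ d ⊗ f(c)) ⊕ h(b ⊕ b ⊕ b ⊕ b ⊕ d, c, a) ⊕ h(f(h(f(a), f(d), f(a))), h(a ⊗ c ⊗ c ⊗ c ⊕ h(d, d, b), a ⊗ a ⊗ c ⊗ c ⊕ b ⊗ b ⊗ c ⊗ d ⊕ c ⊕ d, f(f(c))), a ⊗ b ⊗ b ⊕ b ⊗ b ⊗ b ⊕ b ⊗ d ⊗ h(b, a, b) ⊕ b ⊗ d ⊗ h(b, a, b) ⊕ d ⊗ d ⊗ h(b, a, b) ⊕ d ⊗ d ⊗ h(b, a, b))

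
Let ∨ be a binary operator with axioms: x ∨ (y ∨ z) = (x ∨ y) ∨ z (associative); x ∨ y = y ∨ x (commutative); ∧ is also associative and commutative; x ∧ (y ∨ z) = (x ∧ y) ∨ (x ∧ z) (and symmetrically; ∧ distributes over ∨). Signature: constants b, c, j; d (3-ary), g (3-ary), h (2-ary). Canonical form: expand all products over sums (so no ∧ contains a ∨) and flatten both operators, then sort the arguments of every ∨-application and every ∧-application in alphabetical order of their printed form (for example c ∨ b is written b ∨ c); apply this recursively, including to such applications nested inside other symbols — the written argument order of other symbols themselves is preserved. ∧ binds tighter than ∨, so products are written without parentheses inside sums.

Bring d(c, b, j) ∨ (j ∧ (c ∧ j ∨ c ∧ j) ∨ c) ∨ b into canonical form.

Distribute:  d(c, b, j) ∨ c ∧ j ∧ j ∨ c ∧ j ∧ j ∨ c ∨ b
Sort:  b ∨ c ∨ c ∧ j ∧ j ∨ c ∧ j ∧ j ∨ d(c, b, j)

Answer: b ∨ c ∨ c ∧ j ∧ j ∨ c ∧ j ∧ j ∨ d(c, b, j)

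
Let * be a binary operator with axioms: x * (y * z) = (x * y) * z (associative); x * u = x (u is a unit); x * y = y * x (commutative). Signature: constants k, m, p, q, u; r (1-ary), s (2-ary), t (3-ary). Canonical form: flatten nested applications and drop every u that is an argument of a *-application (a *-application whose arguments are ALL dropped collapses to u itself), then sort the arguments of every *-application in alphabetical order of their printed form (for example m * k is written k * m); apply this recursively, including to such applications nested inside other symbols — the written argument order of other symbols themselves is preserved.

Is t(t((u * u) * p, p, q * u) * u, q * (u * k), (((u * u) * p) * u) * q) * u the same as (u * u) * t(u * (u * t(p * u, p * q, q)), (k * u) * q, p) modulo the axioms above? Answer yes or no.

Left:  t(t((u * u) * p, p, q * u) * u, q * (u * k), (((u * u) * p) * u) * q) * u
  Simplify inside:  t(t((u * u) * p, p, q * u) * u, q * (u * k), (((u * u) * p) * u) * q)  →  t(t(p, p, q), k * q, p * q)
  Drop the unit:  drop u
  Sort arguments:  t(t(p, p, q), k * q, p * q)
Right:  (u * u) * t(u * (u * t(p * u, p * q, q)), (k * u) * q, p)
  Un-nest:  u * u * t(u * (u * t(p * u, p * q, q)), (k * u) * q, p)
  Canonicalize subterm:  t(u * (u * t(p * u, p * q, q)), (k * u) * q, p)  →  t(t(p, p * q, q), k * q, p)
  Unit:  drop u (×2)
  Sort arguments:  t(t(p, p * q, q), k * q, p)

Answer: no — t(t(p, p, q), k * q, p * q) vs t(t(p, p * q, q), k * q, p)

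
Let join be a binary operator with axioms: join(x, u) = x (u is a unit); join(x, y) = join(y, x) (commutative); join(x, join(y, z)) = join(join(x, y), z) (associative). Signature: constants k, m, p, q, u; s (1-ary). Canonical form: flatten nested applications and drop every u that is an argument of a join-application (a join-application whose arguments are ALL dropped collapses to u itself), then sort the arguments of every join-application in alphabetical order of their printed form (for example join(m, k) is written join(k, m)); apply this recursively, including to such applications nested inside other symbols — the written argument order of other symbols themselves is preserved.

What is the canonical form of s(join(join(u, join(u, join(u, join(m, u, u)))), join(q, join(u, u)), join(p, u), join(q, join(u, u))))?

Answer: s(join(m, p, q, q))

Derivation:
Work inside:  join(join(u, join(u, join(u, join(m, u, u)))), join(q, join(u, u)), join(p, u), join(q, join(u, u)))
Flatten:  join(u, u, u, m, u, u, q, u, u, p, u, q, u, u)
Drop the unit:  drop u (×10)
Order the arguments:  join(m, p, q, q)
Reassemble:  s(join(m, p, q, q))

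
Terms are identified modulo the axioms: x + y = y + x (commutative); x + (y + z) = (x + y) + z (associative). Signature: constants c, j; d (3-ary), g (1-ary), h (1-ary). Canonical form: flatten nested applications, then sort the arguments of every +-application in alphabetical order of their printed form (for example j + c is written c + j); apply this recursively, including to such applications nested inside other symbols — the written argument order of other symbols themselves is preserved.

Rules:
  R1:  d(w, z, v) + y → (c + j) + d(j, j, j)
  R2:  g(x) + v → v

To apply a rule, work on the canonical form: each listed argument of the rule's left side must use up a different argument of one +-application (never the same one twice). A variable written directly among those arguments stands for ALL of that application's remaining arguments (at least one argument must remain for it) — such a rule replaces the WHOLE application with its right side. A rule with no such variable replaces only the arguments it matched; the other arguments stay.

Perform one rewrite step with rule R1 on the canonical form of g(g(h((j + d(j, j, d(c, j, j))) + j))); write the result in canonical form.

Canonical form:  g(g(h(d(j, j, d(c, j, j)) + j + j)))
Match R1:  consume d(j, j, d(c, j, j));  v := d(c, j, j), w := j, y := j + j, z := j
The variable takes the whole remainder — replace the entire application.
Result:  g(g(h(c + d(j, j, j) + j)))

Answer: g(g(h(c + d(j, j, j) + j)))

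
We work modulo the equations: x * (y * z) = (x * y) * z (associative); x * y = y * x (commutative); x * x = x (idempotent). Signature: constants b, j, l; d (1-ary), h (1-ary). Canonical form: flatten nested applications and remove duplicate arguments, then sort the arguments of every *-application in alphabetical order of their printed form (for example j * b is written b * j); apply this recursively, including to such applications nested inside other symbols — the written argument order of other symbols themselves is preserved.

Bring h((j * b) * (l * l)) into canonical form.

Focus inside:  (j * b) * (l * l)
Flatten:  j * b * l * l
Deduplicate:  drop duplicate l
Order the arguments:  b * j * l
Put back:  h(b * j * l)

Answer: h(b * j * l)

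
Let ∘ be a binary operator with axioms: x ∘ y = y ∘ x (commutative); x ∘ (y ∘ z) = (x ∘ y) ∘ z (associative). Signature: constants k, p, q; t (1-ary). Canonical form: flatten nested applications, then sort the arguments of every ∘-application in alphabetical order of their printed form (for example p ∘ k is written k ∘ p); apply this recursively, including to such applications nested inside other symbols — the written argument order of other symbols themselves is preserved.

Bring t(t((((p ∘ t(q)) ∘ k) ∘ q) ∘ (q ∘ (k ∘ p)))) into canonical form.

Descend into:  (((p ∘ t(q)) ∘ k) ∘ q) ∘ (q ∘ (k ∘ p))
Flatten:  p ∘ t(q) ∘ k ∘ q ∘ q ∘ k ∘ p
Order the arguments:  k ∘ k ∘ p ∘ p ∘ q ∘ q ∘ t(q)
Rebuild:  t(t(k ∘ k ∘ p ∘ p ∘ q ∘ q ∘ t(q)))

Answer: t(t(k ∘ k ∘ p ∘ p ∘ q ∘ q ∘ t(q)))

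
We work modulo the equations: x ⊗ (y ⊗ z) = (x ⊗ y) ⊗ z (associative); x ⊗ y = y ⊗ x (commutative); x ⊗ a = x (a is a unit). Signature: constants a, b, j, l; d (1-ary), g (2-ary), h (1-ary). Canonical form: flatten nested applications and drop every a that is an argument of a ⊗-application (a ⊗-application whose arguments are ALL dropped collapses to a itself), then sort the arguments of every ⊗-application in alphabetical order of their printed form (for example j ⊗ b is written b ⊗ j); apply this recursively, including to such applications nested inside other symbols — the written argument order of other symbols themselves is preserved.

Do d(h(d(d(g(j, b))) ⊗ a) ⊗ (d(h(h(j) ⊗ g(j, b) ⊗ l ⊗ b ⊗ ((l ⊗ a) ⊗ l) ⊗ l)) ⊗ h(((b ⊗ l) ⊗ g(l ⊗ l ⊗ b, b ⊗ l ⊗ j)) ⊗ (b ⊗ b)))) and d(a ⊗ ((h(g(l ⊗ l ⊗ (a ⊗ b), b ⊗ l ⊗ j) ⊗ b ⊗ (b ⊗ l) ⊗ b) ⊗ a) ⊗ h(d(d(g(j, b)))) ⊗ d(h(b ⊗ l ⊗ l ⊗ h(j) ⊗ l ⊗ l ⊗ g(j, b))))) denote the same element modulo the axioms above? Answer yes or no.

Answer: yes — both canonical forms are d(d(h(b ⊗ g(j, b) ⊗ h(j) ⊗ l ⊗ l ⊗ l ⊗ l)) ⊗ h(b ⊗ b ⊗ b ⊗ g(b ⊗ l ⊗ l, b ⊗ j ⊗ l) ⊗ l) ⊗ h(d(d(g(j, b)))))

Derivation:
Left:  d(h(d(d(g(j, b))) ⊗ a) ⊗ (d(h(h(j) ⊗ g(j, b) ⊗ l ⊗ b ⊗ ((l ⊗ a) ⊗ l) ⊗ l)) ⊗ h(((b ⊗ l) ⊗ g(l ⊗ l ⊗ b, b ⊗ l ⊗ j)) ⊗ (b ⊗ b))))
  Work inside:  h(d(d(g(j, b))) ⊗ a) ⊗ (d(h(h(j) ⊗ g(j, b) ⊗ l ⊗ b ⊗ ((l ⊗ a) ⊗ l) ⊗ l)) ⊗ h(((b ⊗ l) ⊗ g(l ⊗ l ⊗ b, b ⊗ l ⊗ j)) ⊗ (b ⊗ b)))
  Un-nest:  h(d(d(g(j, b))) ⊗ a) ⊗ d(h(h(j) ⊗ g(j, b) ⊗ l ⊗ b ⊗ ((l ⊗ a) ⊗ l) ⊗ l)) ⊗ h(((b ⊗ l) ⊗ g(l ⊗ l ⊗ b, b ⊗ l ⊗ j)) ⊗ (b ⊗ b))
  Inside:  h(d(d(g(j, b))) ⊗ a)  →  h(d(d(g(j, b))))
  Simplify inside:  d(h(h(j) ⊗ g(j, b) ⊗ l ⊗ b ⊗ ((l ⊗ a) ⊗ l) ⊗ l))  →  d(h(b ⊗ g(j, b) ⊗ h(j) ⊗ l ⊗ l ⊗ l ⊗ l))
  Inside:  h(((b ⊗ l) ⊗ g(l ⊗ l ⊗ b, b ⊗ l ⊗ j)) ⊗ (b ⊗ b))  →  h(b ⊗ b ⊗ b ⊗ g(b ⊗ l ⊗ l, b ⊗ j ⊗ l) ⊗ l)
  Sort:  d(h(b ⊗ g(j, b) ⊗ h(j) ⊗ l ⊗ l ⊗ l ⊗ l)) ⊗ h(b ⊗ b ⊗ b ⊗ g(b ⊗ l ⊗ l, b ⊗ j ⊗ l) ⊗ l) ⊗ h(d(d(g(j, b))))
  Put back:  d(d(h(b ⊗ g(j, b) ⊗ h(j) ⊗ l ⊗ l ⊗ l ⊗ l)) ⊗ h(b ⊗ b ⊗ b ⊗ g(b ⊗ l ⊗ l, b ⊗ j ⊗ l) ⊗ l) ⊗ h(d(d(g(j, b)))))
Right:  d(a ⊗ ((h(g(l ⊗ l ⊗ (a ⊗ b), b ⊗ l ⊗ j) ⊗ b ⊗ (b ⊗ l) ⊗ b) ⊗ a) ⊗ h(d(d(g(j, b)))) ⊗ d(h(b ⊗ l ⊗ l ⊗ h(j) ⊗ l ⊗ l ⊗ g(j, b)))))
  Descend into:  a ⊗ ((h(g(l ⊗ l ⊗ (a ⊗ b), b ⊗ l ⊗ j) ⊗ b ⊗ (b ⊗ l) ⊗ b) ⊗ a) ⊗ h(d(d(g(j, b)))) ⊗ d(h(b ⊗ l ⊗ l ⊗ h(j) ⊗ l ⊗ l ⊗ g(j, b))))
  Flatten:  a ⊗ h(g(l ⊗ l ⊗ (a ⊗ b), b ⊗ l ⊗ j) ⊗ b ⊗ (b ⊗ l) ⊗ b) ⊗ a ⊗ h(d(d(g(j, b)))) ⊗ d(h(b ⊗ l ⊗ l ⊗ h(j) ⊗ l ⊗ l ⊗ g(j, b)))
  Inside:  h(g(l ⊗ l ⊗ (a ⊗ b), b ⊗ l ⊗ j) ⊗ b ⊗ (b ⊗ l) ⊗ b)  →  h(b ⊗ b ⊗ b ⊗ g(b ⊗ l ⊗ l, b ⊗ j ⊗ l) ⊗ l)
  Canonicalize subterm:  d(h(b ⊗ l ⊗ l ⊗ h(j) ⊗ l ⊗ l ⊗ g(j, b)))  →  d(h(b ⊗ g(j, b) ⊗ h(j) ⊗ l ⊗ l ⊗ l ⊗ l))
  Unit:  drop a (×2)
  Sort:  d(h(b ⊗ g(j, b) ⊗ h(j) ⊗ l ⊗ l ⊗ l ⊗ l)) ⊗ h(b ⊗ b ⊗ b ⊗ g(b ⊗ l ⊗ l, b ⊗ j ⊗ l) ⊗ l) ⊗ h(d(d(g(j, b))))
  Put back:  d(d(h(b ⊗ g(j, b) ⊗ h(j) ⊗ l ⊗ l ⊗ l ⊗ l)) ⊗ h(b ⊗ b ⊗ b ⊗ g(b ⊗ l ⊗ l, b ⊗ j ⊗ l) ⊗ l) ⊗ h(d(d(g(j, b)))))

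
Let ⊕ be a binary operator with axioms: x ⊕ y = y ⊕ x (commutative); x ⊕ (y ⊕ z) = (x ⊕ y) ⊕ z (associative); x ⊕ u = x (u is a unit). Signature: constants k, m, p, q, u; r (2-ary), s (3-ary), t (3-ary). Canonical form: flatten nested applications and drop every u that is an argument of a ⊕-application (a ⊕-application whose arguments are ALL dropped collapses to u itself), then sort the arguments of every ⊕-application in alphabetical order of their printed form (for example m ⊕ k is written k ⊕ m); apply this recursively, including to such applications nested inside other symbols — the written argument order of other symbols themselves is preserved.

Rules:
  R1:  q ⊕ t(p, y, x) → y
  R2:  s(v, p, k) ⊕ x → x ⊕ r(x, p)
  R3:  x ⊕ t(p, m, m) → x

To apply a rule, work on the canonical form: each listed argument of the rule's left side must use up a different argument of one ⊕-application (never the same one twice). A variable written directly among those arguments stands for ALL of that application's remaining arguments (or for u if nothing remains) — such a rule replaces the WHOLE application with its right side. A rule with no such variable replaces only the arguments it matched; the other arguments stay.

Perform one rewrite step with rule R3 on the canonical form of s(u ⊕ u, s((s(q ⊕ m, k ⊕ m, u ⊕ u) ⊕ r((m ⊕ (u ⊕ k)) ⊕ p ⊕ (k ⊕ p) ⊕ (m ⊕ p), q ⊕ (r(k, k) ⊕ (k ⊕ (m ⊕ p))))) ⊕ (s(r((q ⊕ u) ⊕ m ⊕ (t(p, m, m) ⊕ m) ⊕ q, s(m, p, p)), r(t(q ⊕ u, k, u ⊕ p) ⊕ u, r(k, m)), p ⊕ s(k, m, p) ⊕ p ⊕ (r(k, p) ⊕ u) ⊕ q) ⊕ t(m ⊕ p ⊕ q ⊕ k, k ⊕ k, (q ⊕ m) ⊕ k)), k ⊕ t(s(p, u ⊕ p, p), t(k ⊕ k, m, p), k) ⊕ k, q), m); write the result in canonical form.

Canonical form:  s(u, s(r(k ⊕ k ⊕ m ⊕ m ⊕ p ⊕ p ⊕ p, k ⊕ m ⊕ p ⊕ q ⊕ r(k, k)) ⊕ s(m ⊕ q, k ⊕ m, u) ⊕ s(r(m ⊕ m ⊕ q ⊕ q ⊕ t(p, m, m), s(m, p, p)), r(t(q, k, p), r(k, m)), p ⊕ p ⊕ q ⊕ r(k, p) ⊕ s(k, m, p)) ⊕ t(k ⊕ m ⊕ p ⊕ q, k ⊕ k, k ⊕ m ⊕ q), k ⊕ k ⊕ t(s(p, p, p), t(k ⊕ k, m, p), k), q), m)
Match R3:  consume t(p, m, m);  x := m ⊕ m ⊕ q ⊕ q
The extension variable absorbs all remaining arguments, so the whole application is rewritten.
Giving:  s(u, s(r(k ⊕ k ⊕ m ⊕ m ⊕ p ⊕ p ⊕ p, k ⊕ m ⊕ p ⊕ q ⊕ r(k, k)) ⊕ s(m ⊕ q, k ⊕ m, u) ⊕ s(r(m ⊕ m ⊕ q ⊕ q, s(m, p, p)), r(t(q, k, p), r(k, m)), p ⊕ p ⊕ q ⊕ r(k, p) ⊕ s(k, m, p)) ⊕ t(k ⊕ m ⊕ p ⊕ q, k ⊕ k, k ⊕ m ⊕ q), k ⊕ k ⊕ t(s(p, p, p), t(k ⊕ k, m, p), k), q), m)

Answer: s(u, s(r(k ⊕ k ⊕ m ⊕ m ⊕ p ⊕ p ⊕ p, k ⊕ m ⊕ p ⊕ q ⊕ r(k, k)) ⊕ s(m ⊕ q, k ⊕ m, u) ⊕ s(r(m ⊕ m ⊕ q ⊕ q, s(m, p, p)), r(t(q, k, p), r(k, m)), p ⊕ p ⊕ q ⊕ r(k, p) ⊕ s(k, m, p)) ⊕ t(k ⊕ m ⊕ p ⊕ q, k ⊕ k, k ⊕ m ⊕ q), k ⊕ k ⊕ t(s(p, p, p), t(k ⊕ k, m, p), k), q), m)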